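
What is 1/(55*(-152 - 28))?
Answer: -1/9900 ≈ -0.00010101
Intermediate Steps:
1/(55*(-152 - 28)) = 1/(55*(-180)) = 1/(-9900) = -1/9900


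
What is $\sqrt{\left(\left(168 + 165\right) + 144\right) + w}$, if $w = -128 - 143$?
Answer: $\sqrt{206} \approx 14.353$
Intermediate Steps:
$w = -271$
$\sqrt{\left(\left(168 + 165\right) + 144\right) + w} = \sqrt{\left(\left(168 + 165\right) + 144\right) - 271} = \sqrt{\left(333 + 144\right) - 271} = \sqrt{477 - 271} = \sqrt{206}$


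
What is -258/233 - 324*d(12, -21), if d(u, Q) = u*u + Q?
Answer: -9285774/233 ≈ -39853.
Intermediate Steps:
d(u, Q) = Q + u² (d(u, Q) = u² + Q = Q + u²)
-258/233 - 324*d(12, -21) = -258/233 - 324*(-21 + 12²) = -258*1/233 - 324*(-21 + 144) = -258/233 - 324*123 = -258/233 - 39852 = -9285774/233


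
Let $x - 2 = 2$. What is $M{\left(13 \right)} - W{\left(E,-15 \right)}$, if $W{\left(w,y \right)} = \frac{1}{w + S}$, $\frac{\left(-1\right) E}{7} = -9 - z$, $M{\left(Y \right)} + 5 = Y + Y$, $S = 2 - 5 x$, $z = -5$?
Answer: $\frac{209}{10} \approx 20.9$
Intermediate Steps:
$x = 4$ ($x = 2 + 2 = 4$)
$S = -18$ ($S = 2 - 20 = -18$)
$M{\left(Y \right)} = -5 + 2 Y$ ($M{\left(Y \right)} = -5 + \left(Y + Y\right) = -5 + 2 Y$)
$E = 28$ ($E = - 7 \left(-9 - -5\right) = - 7 \left(-9 + 5\right) = \left(-7\right) \left(-4\right) = 28$)
$W{\left(w,y \right)} = \frac{1}{-18 + w}$ ($W{\left(w,y \right)} = \frac{1}{w - 18} = \frac{1}{-18 + w}$)
$M{\left(13 \right)} - W{\left(E,-15 \right)} = \left(-5 + 2 \cdot 13\right) - \frac{1}{-18 + 28} = \left(-5 + 26\right) - \frac{1}{10} = 21 - \frac{1}{10} = \frac{209}{10}$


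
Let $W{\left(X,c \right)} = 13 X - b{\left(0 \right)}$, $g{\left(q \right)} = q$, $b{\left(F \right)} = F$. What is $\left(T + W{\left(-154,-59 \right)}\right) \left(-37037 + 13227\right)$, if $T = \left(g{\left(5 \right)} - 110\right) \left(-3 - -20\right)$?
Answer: $90168470$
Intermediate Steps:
$T = -1785$ ($T = \left(5 - 110\right) \left(-3 - -20\right) = - 105 \left(-3 + 20\right) = \left(-105\right) 17 = -1785$)
$W{\left(X,c \right)} = 13 X$ ($W{\left(X,c \right)} = 13 X - 0 = 13 X + 0 = 13 X$)
$\left(T + W{\left(-154,-59 \right)}\right) \left(-37037 + 13227\right) = \left(-1785 + 13 \left(-154\right)\right) \left(-37037 + 13227\right) = \left(-1785 - 2002\right) \left(-23810\right) = \left(-3787\right) \left(-23810\right) = 90168470$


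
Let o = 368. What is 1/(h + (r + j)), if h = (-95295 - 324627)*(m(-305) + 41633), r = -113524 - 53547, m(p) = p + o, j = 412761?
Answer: -1/17508822022 ≈ -5.7114e-11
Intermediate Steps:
m(p) = 368 + p (m(p) = p + 368 = 368 + p)
r = -167071
h = -17509067712 (h = (-95295 - 324627)*((368 - 305) + 41633) = -419922*(63 + 41633) = -419922*41696 = -17509067712)
1/(h + (r + j)) = 1/(-17509067712 + (-167071 + 412761)) = 1/(-17509067712 + 245690) = 1/(-17508822022) = -1/17508822022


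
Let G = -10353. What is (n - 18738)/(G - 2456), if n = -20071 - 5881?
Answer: 44690/12809 ≈ 3.4890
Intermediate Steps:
n = -25952
(n - 18738)/(G - 2456) = (-25952 - 18738)/(-10353 - 2456) = -44690/(-12809) = -44690*(-1/12809) = 44690/12809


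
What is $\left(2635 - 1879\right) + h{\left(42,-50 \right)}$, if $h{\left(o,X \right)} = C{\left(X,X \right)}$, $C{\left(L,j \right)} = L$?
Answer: $706$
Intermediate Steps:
$h{\left(o,X \right)} = X$
$\left(2635 - 1879\right) + h{\left(42,-50 \right)} = \left(2635 - 1879\right) - 50 = 756 - 50 = 706$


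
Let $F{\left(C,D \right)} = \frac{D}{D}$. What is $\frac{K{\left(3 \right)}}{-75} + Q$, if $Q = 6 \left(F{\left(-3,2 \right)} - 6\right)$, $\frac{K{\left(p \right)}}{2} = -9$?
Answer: $- \frac{744}{25} \approx -29.76$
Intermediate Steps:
$K{\left(p \right)} = -18$ ($K{\left(p \right)} = 2 \left(-9\right) = -18$)
$F{\left(C,D \right)} = 1$
$Q = -30$ ($Q = 6 \left(1 - 6\right) = 6 \left(-5\right) = -30$)
$\frac{K{\left(3 \right)}}{-75} + Q = \frac{1}{-75} \left(-18\right) - 30 = \left(- \frac{1}{75}\right) \left(-18\right) - 30 = \frac{6}{25} - 30 = - \frac{744}{25}$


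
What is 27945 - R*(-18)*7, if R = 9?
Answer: 29079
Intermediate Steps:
27945 - R*(-18)*7 = 27945 - 9*(-18)*7 = 27945 - (-162)*7 = 27945 - 1*(-1134) = 27945 + 1134 = 29079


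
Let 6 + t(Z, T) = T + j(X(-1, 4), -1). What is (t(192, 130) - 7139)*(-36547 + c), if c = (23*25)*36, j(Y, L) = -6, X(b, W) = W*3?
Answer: 111261787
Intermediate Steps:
X(b, W) = 3*W
c = 20700 (c = 575*36 = 20700)
t(Z, T) = -12 + T (t(Z, T) = -6 + (T - 6) = -6 + (-6 + T) = -12 + T)
(t(192, 130) - 7139)*(-36547 + c) = ((-12 + 130) - 7139)*(-36547 + 20700) = (118 - 7139)*(-15847) = -7021*(-15847) = 111261787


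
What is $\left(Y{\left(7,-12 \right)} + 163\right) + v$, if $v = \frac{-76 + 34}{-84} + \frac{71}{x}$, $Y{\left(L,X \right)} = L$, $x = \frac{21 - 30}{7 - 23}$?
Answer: $\frac{5341}{18} \approx 296.72$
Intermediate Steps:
$x = \frac{9}{16}$ ($x = - \frac{9}{-16} = \left(-9\right) \left(- \frac{1}{16}\right) = \frac{9}{16} \approx 0.5625$)
$v = \frac{2281}{18}$ ($v = \frac{-76 + 34}{-84} + \frac{71}{\frac{9}{16}} = \left(-42\right) \left(- \frac{1}{84}\right) + 71 \cdot \frac{16}{9} = \frac{1}{2} + \frac{1136}{9} = \frac{2281}{18} \approx 126.72$)
$\left(Y{\left(7,-12 \right)} + 163\right) + v = \left(7 + 163\right) + \frac{2281}{18} = 170 + \frac{2281}{18} = \frac{5341}{18}$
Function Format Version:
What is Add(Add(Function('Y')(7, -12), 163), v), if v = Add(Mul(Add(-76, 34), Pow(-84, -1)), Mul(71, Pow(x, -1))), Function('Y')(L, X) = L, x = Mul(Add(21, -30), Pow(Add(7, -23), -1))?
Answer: Rational(5341, 18) ≈ 296.72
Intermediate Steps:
x = Rational(9, 16) (x = Mul(-9, Pow(-16, -1)) = Mul(-9, Rational(-1, 16)) = Rational(9, 16) ≈ 0.56250)
v = Rational(2281, 18) (v = Add(Mul(Add(-76, 34), Pow(-84, -1)), Mul(71, Pow(Rational(9, 16), -1))) = Add(Mul(-42, Rational(-1, 84)), Mul(71, Rational(16, 9))) = Add(Rational(1, 2), Rational(1136, 9)) = Rational(2281, 18) ≈ 126.72)
Add(Add(Function('Y')(7, -12), 163), v) = Add(Add(7, 163), Rational(2281, 18)) = Add(170, Rational(2281, 18)) = Rational(5341, 18)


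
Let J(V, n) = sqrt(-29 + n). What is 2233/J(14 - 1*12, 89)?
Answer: 2233*sqrt(15)/30 ≈ 288.28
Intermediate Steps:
2233/J(14 - 1*12, 89) = 2233/(sqrt(-29 + 89)) = 2233/(sqrt(60)) = 2233/((2*sqrt(15))) = 2233*(sqrt(15)/30) = 2233*sqrt(15)/30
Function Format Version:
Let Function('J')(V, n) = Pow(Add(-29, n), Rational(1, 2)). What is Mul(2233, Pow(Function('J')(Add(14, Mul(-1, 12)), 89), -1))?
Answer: Mul(Rational(2233, 30), Pow(15, Rational(1, 2))) ≈ 288.28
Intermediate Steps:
Mul(2233, Pow(Function('J')(Add(14, Mul(-1, 12)), 89), -1)) = Mul(2233, Pow(Pow(Add(-29, 89), Rational(1, 2)), -1)) = Mul(2233, Pow(Pow(60, Rational(1, 2)), -1)) = Mul(2233, Pow(Mul(2, Pow(15, Rational(1, 2))), -1)) = Mul(2233, Mul(Rational(1, 30), Pow(15, Rational(1, 2)))) = Mul(Rational(2233, 30), Pow(15, Rational(1, 2)))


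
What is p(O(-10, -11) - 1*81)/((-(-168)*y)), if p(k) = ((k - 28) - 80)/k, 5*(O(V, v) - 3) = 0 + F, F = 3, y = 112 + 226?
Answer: 103/2441712 ≈ 4.2183e-5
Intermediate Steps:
y = 338
O(V, v) = 18/5 (O(V, v) = 3 + (0 + 3)/5 = 3 + (⅕)*3 = 3 + ⅗ = 18/5)
p(k) = (-108 + k)/k (p(k) = ((-28 + k) - 80)/k = (-108 + k)/k)
p(O(-10, -11) - 1*81)/((-(-168)*y)) = ((-108 + (18/5 - 1*81))/(18/5 - 1*81))/((-(-168)*338)) = ((-108 + (18/5 - 81))/(18/5 - 81))/((-168*(-338))) = ((-108 - 387/5)/(-387/5))/56784 = -5/387*(-927/5)*(1/56784) = (103/43)*(1/56784) = 103/2441712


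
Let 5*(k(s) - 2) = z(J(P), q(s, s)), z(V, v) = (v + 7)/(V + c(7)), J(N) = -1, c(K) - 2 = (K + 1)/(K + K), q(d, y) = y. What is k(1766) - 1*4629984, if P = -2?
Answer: -254636599/55 ≈ -4.6298e+6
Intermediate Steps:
c(K) = 2 + (1 + K)/(2*K) (c(K) = 2 + (K + 1)/(K + K) = 2 + (1 + K)/((2*K)) = 2 + (1 + K)*(1/(2*K)) = 2 + (1 + K)/(2*K))
z(V, v) = (7 + v)/(18/7 + V) (z(V, v) = (v + 7)/(V + (½)*(1 + 5*7)/7) = (7 + v)/(V + (½)*(⅐)*(1 + 35)) = (7 + v)/(V + (½)*(⅐)*36) = (7 + v)/(V + 18/7) = (7 + v)/(18/7 + V))
k(s) = 159/55 + 7*s/55 (k(s) = 2 + (7*(7 + s)/(18 + 7*(-1)))/5 = 2 + (7*(7 + s)/(18 - 7))/5 = 2 + (7*(7 + s)/11)/5 = 2 + (7*(1/11)*(7 + s))/5 = 2 + (49/11 + 7*s/11)/5 = 2 + (49/55 + 7*s/55) = 159/55 + 7*s/55)
k(1766) - 1*4629984 = (159/55 + (7/55)*1766) - 1*4629984 = (159/55 + 12362/55) - 4629984 = 12521/55 - 4629984 = -254636599/55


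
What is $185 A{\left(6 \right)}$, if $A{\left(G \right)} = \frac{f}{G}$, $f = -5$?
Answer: $- \frac{925}{6} \approx -154.17$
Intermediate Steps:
$A{\left(G \right)} = - \frac{5}{G}$
$185 A{\left(6 \right)} = 185 \left(- \frac{5}{6}\right) = - \frac{925}{6}$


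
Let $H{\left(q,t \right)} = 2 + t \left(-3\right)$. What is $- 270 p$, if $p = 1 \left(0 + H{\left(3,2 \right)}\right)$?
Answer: $1080$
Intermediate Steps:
$H{\left(q,t \right)} = 2 - 3 t$
$p = -4$ ($p = 1 \left(0 + \left(2 - 6\right)\right) = 1 \left(0 - 4\right) = 1 \left(-4\right) = -4$)
$- 270 p = \left(-270\right) \left(-4\right) = 1080$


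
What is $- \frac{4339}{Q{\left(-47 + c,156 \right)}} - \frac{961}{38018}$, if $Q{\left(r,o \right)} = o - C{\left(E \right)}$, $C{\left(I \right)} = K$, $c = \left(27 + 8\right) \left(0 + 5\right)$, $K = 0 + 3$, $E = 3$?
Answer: $- \frac{165107135}{5816754} \approx -28.385$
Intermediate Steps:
$K = 3$
$c = 175$ ($c = 35 \cdot 5 = 175$)
$C{\left(I \right)} = 3$
$Q{\left(r,o \right)} = -3 + o$ ($Q{\left(r,o \right)} = o - 3 = -3 + o$)
$- \frac{4339}{Q{\left(-47 + c,156 \right)}} - \frac{961}{38018} = - \frac{4339}{-3 + 156} - \frac{961}{38018} = - \frac{4339}{153} - \frac{961}{38018} = - \frac{165107135}{5816754}$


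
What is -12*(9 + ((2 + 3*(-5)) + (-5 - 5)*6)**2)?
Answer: -64056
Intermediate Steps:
-12*(9 + ((2 + 3*(-5)) + (-5 - 5)*6)**2) = -12*(9 + ((2 - 15) - 10*6)**2) = -12*(9 + (-13 - 60)**2) = -12*(9 + (-73)**2) = -12*(9 + 5329) = -12*5338 = -64056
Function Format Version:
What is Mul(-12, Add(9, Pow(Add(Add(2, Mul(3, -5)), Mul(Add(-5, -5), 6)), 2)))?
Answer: -64056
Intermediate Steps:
Mul(-12, Add(9, Pow(Add(Add(2, Mul(3, -5)), Mul(Add(-5, -5), 6)), 2))) = Mul(-12, Add(9, Pow(Add(Add(2, -15), Mul(-10, 6)), 2))) = Mul(-12, Add(9, Pow(Add(-13, -60), 2))) = Mul(-12, Add(9, Pow(-73, 2))) = Mul(-12, Add(9, 5329)) = Mul(-12, 5338) = -64056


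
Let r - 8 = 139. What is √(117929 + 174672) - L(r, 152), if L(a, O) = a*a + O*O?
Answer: -44713 + √292601 ≈ -44172.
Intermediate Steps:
r = 147 (r = 8 + 139 = 147)
L(a, O) = O² + a² (L(a, O) = a² + O² = O² + a²)
√(117929 + 174672) - L(r, 152) = √(117929 + 174672) - (152² + 147²) = √292601 - (23104 + 21609) = √292601 - 1*44713 = √292601 - 44713 = -44713 + √292601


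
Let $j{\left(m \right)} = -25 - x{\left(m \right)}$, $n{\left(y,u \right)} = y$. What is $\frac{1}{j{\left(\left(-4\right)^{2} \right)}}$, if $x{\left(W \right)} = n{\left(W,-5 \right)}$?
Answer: $- \frac{1}{41} \approx -0.02439$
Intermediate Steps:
$x{\left(W \right)} = W$
$j{\left(m \right)} = -25 - m$
$\frac{1}{j{\left(\left(-4\right)^{2} \right)}} = \frac{1}{-25 - \left(-4\right)^{2}} = \frac{1}{-25 - 16} = \frac{1}{-41} = - \frac{1}{41}$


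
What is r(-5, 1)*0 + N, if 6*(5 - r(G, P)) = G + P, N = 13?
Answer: 13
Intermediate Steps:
r(G, P) = 5 - G/6 - P/6 (r(G, P) = 5 - (G + P)/6 = 5 + (-G/6 - P/6) = 5 - G/6 - P/6)
r(-5, 1)*0 + N = (5 - 1/6*(-5) - 1/6*1)*0 + 13 = (5 + 5/6 - 1/6)*0 + 13 = (17/3)*0 + 13 = 0 + 13 = 13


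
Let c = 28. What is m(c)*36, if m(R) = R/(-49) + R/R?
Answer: 108/7 ≈ 15.429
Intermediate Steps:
m(R) = 1 - R/49 (m(R) = R*(-1/49) + 1 = -R/49 + 1 = 1 - R/49)
m(c)*36 = (1 - 1/49*28)*36 = (1 - 4/7)*36 = (3/7)*36 = 108/7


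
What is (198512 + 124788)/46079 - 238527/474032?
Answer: 142263459967/21842920528 ≈ 6.5130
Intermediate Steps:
(198512 + 124788)/46079 - 238527/474032 = 323300*(1/46079) - 238527*1/474032 = 323300/46079 - 238527/474032 = 142263459967/21842920528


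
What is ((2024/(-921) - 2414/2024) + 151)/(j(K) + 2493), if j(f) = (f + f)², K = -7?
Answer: 137579917/2506287828 ≈ 0.054894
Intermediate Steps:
j(f) = 4*f² (j(f) = (2*f)² = 4*f²)
((2024/(-921) - 2414/2024) + 151)/(j(K) + 2493) = ((2024/(-921) - 2414/2024) + 151)/(4*(-7)² + 2493) = ((2024*(-1/921) - 2414*1/2024) + 151)/(4*49 + 2493) = ((-2024/921 - 1207/1012) + 151)/(196 + 2493) = (-3159935/932052 + 151)/2689 = (137579917/932052)*(1/2689) = 137579917/2506287828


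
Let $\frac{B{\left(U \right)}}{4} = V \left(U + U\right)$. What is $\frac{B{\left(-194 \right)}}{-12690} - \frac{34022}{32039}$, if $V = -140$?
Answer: $- \frac{739317310}{40657491} \approx -18.184$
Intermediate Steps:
$B{\left(U \right)} = - 1120 U$ ($B{\left(U \right)} = 4 \left(- 140 \left(U + U\right)\right) = 4 \left(- 140 \cdot 2 U\right) = 4 \left(- 280 U\right) = - 1120 U$)
$\frac{B{\left(-194 \right)}}{-12690} - \frac{34022}{32039} = \frac{\left(-1120\right) \left(-194\right)}{-12690} - \frac{34022}{32039} = 217280 \left(- \frac{1}{12690}\right) - \frac{34022}{32039} = - \frac{21728}{1269} - \frac{34022}{32039} = - \frac{739317310}{40657491}$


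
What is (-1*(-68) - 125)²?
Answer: 3249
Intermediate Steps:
(-1*(-68) - 125)² = (68 - 125)² = (-57)² = 3249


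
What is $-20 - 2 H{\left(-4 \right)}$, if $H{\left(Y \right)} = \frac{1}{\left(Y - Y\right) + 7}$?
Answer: $- \frac{142}{7} \approx -20.286$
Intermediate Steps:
$H{\left(Y \right)} = \frac{1}{7}$ ($H{\left(Y \right)} = \frac{1}{0 + 7} = \frac{1}{7}$)
$-20 - 2 H{\left(-4 \right)} = -20 - \frac{2}{7} = - \frac{142}{7}$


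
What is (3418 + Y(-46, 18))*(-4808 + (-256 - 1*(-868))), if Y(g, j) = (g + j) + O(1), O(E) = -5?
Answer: -14203460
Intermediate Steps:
Y(g, j) = -5 + g + j (Y(g, j) = (g + j) - 5 = -5 + g + j)
(3418 + Y(-46, 18))*(-4808 + (-256 - 1*(-868))) = (3418 + (-5 - 46 + 18))*(-4808 + (-256 - 1*(-868))) = (3418 - 33)*(-4808 + (-256 + 868)) = 3385*(-4808 + 612) = 3385*(-4196) = -14203460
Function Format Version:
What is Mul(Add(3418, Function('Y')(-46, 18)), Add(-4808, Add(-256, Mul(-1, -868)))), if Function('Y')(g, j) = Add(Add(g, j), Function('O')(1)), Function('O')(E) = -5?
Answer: -14203460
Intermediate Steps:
Function('Y')(g, j) = Add(-5, g, j) (Function('Y')(g, j) = Add(Add(g, j), -5) = Add(-5, g, j))
Mul(Add(3418, Function('Y')(-46, 18)), Add(-4808, Add(-256, Mul(-1, -868)))) = Mul(Add(3418, Add(-5, -46, 18)), Add(-4808, Add(-256, Mul(-1, -868)))) = Mul(Add(3418, -33), Add(-4808, Add(-256, 868))) = Mul(3385, Add(-4808, 612)) = Mul(3385, -4196) = -14203460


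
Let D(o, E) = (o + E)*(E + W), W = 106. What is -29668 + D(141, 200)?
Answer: 74678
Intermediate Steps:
D(o, E) = (106 + E)*(E + o) (D(o, E) = (o + E)*(E + 106) = (E + o)*(106 + E) = (106 + E)*(E + o))
-29668 + D(141, 200) = -29668 + (200**2 + 106*200 + 106*141 + 200*141) = -29668 + (40000 + 21200 + 14946 + 28200) = -29668 + 104346 = 74678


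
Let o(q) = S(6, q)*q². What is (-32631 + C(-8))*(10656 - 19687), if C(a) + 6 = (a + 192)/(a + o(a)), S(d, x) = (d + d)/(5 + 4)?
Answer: 8546974524/29 ≈ 2.9472e+8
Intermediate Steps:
S(d, x) = 2*d/9 (S(d, x) = (2*d)/9 = (2*d)*(⅑) = 2*d/9)
o(q) = 4*q²/3 (o(q) = ((2/9)*6)*q² = 4*q²/3)
C(a) = -6 + (192 + a)/(a + 4*a²/3) (C(a) = -6 + (a + 192)/(a + 4*a²/3) = -6 + (192 + a)/(a + 4*a²/3))
(-32631 + C(-8))*(10656 - 19687) = (-32631 + 3*(192 - 8*(-8)² - 5*(-8))/(-8*(3 + 4*(-8))))*(10656 - 19687) = (-32631 + 3*(-⅛)*(192 - 8*64 + 40)/(3 - 32))*(-9031) = (-32631 + 3*(-⅛)*(192 - 512 + 40)/(-29))*(-9031) = (-32631 + 3*(-⅛)*(-1/29)*(-280))*(-9031) = (-32631 - 105/29)*(-9031) = -946404/29*(-9031) = 8546974524/29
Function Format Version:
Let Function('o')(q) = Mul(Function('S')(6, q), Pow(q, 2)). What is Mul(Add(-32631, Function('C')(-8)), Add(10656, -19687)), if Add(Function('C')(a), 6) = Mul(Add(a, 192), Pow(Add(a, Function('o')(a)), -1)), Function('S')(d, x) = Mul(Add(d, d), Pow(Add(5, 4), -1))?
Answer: Rational(8546974524, 29) ≈ 2.9472e+8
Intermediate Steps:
Function('S')(d, x) = Mul(Rational(2, 9), d) (Function('S')(d, x) = Mul(Mul(2, d), Pow(9, -1)) = Mul(Mul(2, d), Rational(1, 9)) = Mul(Rational(2, 9), d))
Function('o')(q) = Mul(Rational(4, 3), Pow(q, 2)) (Function('o')(q) = Mul(Mul(Rational(2, 9), 6), Pow(q, 2)) = Mul(Rational(4, 3), Pow(q, 2)))
Function('C')(a) = Add(-6, Mul(Pow(Add(a, Mul(Rational(4, 3), Pow(a, 2))), -1), Add(192, a))) (Function('C')(a) = Add(-6, Mul(Add(a, 192), Pow(Add(a, Mul(Rational(4, 3), Pow(a, 2))), -1))) = Add(-6, Mul(Add(192, a), Pow(Add(a, Mul(Rational(4, 3), Pow(a, 2))), -1))) = Add(-6, Mul(Pow(Add(a, Mul(Rational(4, 3), Pow(a, 2))), -1), Add(192, a))))
Mul(Add(-32631, Function('C')(-8)), Add(10656, -19687)) = Mul(Add(-32631, Mul(3, Pow(-8, -1), Pow(Add(3, Mul(4, -8)), -1), Add(192, Mul(-8, Pow(-8, 2)), Mul(-5, -8)))), Add(10656, -19687)) = Mul(Add(-32631, Mul(3, Rational(-1, 8), Pow(Add(3, -32), -1), Add(192, Mul(-8, 64), 40))), -9031) = Mul(Add(-32631, Mul(3, Rational(-1, 8), Pow(-29, -1), Add(192, -512, 40))), -9031) = Mul(Add(-32631, Mul(3, Rational(-1, 8), Rational(-1, 29), -280)), -9031) = Mul(Add(-32631, Rational(-105, 29)), -9031) = Mul(Rational(-946404, 29), -9031) = Rational(8546974524, 29)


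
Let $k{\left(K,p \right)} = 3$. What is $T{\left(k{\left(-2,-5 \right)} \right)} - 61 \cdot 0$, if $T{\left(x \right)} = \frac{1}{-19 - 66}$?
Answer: $- \frac{1}{85} \approx -0.011765$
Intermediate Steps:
$T{\left(x \right)} = - \frac{1}{85}$ ($T{\left(x \right)} = \frac{1}{-85} = - \frac{1}{85}$)
$T{\left(k{\left(-2,-5 \right)} \right)} - 61 \cdot 0 = - \frac{1}{85} - 61 \cdot 0 = - \frac{1}{85} - 0 = - \frac{1}{85} + 0 = - \frac{1}{85}$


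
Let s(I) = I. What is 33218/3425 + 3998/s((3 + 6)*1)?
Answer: 13992112/30825 ≈ 453.92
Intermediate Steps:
33218/3425 + 3998/s((3 + 6)*1) = 33218/3425 + 3998/(((3 + 6)*1)) = 33218*(1/3425) + 3998/((9*1)) = 33218/3425 + 3998/9 = 13992112/30825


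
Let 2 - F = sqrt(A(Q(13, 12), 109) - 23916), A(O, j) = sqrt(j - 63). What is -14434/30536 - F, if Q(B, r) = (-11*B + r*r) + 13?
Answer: -37753/15268 + I*sqrt(23916 - sqrt(46)) ≈ -2.4727 + 154.63*I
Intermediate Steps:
Q(B, r) = 13 + r**2 - 11*B (Q(B, r) = (-11*B + r**2) + 13 = (r**2 - 11*B) + 13 = 13 + r**2 - 11*B)
A(O, j) = sqrt(-63 + j)
F = 2 - sqrt(-23916 + sqrt(46)) (F = 2 - sqrt(sqrt(-63 + 109) - 23916) = 2 - sqrt(sqrt(46) - 23916) = 2 - sqrt(-23916 + sqrt(46)) ≈ 2.0 - 154.63*I)
-14434/30536 - F = -14434/30536 - (2 - sqrt(-23916 + sqrt(46))) = -14434*1/30536 + (-2 + sqrt(-23916 + sqrt(46))) = -7217/15268 + (-2 + sqrt(-23916 + sqrt(46))) = -37753/15268 + sqrt(-23916 + sqrt(46))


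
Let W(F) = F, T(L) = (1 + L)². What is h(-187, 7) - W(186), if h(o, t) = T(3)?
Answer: -170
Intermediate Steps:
h(o, t) = 16 (h(o, t) = (1 + 3)² = 4² = 16)
h(-187, 7) - W(186) = 16 - 1*186 = 16 - 186 = -170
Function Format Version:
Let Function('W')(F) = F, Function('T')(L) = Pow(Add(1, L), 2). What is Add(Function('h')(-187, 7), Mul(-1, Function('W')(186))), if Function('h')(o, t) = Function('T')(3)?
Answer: -170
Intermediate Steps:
Function('h')(o, t) = 16 (Function('h')(o, t) = Pow(Add(1, 3), 2) = Pow(4, 2) = 16)
Add(Function('h')(-187, 7), Mul(-1, Function('W')(186))) = Add(16, Mul(-1, 186)) = Add(16, -186) = -170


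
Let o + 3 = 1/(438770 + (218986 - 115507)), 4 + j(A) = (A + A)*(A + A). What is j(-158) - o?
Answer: 54146273894/542249 ≈ 99855.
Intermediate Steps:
j(A) = -4 + 4*A² (j(A) = -4 + (A + A)*(A + A) = -4 + (2*A)*(2*A) = -4 + 4*A²)
o = -1626746/542249 (o = -3 + 1/(438770 + (218986 - 115507)) = -3 + 1/(438770 + 103479) = -3 + 1/542249 = -1626746/542249 ≈ -3.0000)
j(-158) - o = (-4 + 4*(-158)²) - 1*(-1626746/542249) = (-4 + 4*24964) + 1626746/542249 = (-4 + 99856) + 1626746/542249 = 99852 + 1626746/542249 = 54146273894/542249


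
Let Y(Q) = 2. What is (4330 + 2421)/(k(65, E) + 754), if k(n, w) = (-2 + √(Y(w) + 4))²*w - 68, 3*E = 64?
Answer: 27321297/3442994 + 1296192*√6/1721497 ≈ 9.7797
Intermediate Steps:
E = 64/3 (E = (⅓)*64 = 64/3 ≈ 21.333)
k(n, w) = -68 + w*(-2 + √6)² (k(n, w) = (-2 + √(2 + 4))²*w - 68 = (-2 + √6)²*w - 68 = w*(-2 + √6)² - 68 = -68 + w*(-2 + √6)²)
(4330 + 2421)/(k(65, E) + 754) = (4330 + 2421)/((-68 + 64*(2 - √6)²/3) + 754) = 6751/(686 + 64*(2 - √6)²/3)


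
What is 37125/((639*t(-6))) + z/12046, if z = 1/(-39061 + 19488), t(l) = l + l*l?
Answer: 16209624577/8370060709 ≈ 1.9366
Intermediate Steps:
t(l) = l + l²
z = -1/19573 (z = 1/(-19573) = -1/19573 ≈ -5.1091e-5)
37125/((639*t(-6))) + z/12046 = 37125/((639*(-6*(1 - 6)))) - 1/19573/12046 = 37125/((639*(-6*(-5)))) - 1/19573*1/12046 = 37125/((639*30)) - 1/235776358 = 37125/19170 - 1/235776358 = 37125*(1/19170) - 1/235776358 = 275/142 - 1/235776358 = 16209624577/8370060709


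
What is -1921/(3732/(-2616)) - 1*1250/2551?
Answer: 1067913928/793361 ≈ 1346.1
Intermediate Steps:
-1921/(3732/(-2616)) - 1*1250/2551 = -1921/(3732*(-1/2616)) - 1250*1/2551 = -1921/(-311/218) - 1250/2551 = -1921*(-218/311) - 1250/2551 = 418778/311 - 1250/2551 = 1067913928/793361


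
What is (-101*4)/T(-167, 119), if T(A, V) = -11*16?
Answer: 101/44 ≈ 2.2955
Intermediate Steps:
T(A, V) = -176
(-101*4)/T(-167, 119) = -101*4/(-176) = -404*(-1/176) = 101/44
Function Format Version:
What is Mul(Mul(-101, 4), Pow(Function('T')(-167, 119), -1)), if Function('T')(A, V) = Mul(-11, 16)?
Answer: Rational(101, 44) ≈ 2.2955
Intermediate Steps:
Function('T')(A, V) = -176
Mul(Mul(-101, 4), Pow(Function('T')(-167, 119), -1)) = Mul(Mul(-101, 4), Pow(-176, -1)) = Mul(-404, Rational(-1, 176)) = Rational(101, 44)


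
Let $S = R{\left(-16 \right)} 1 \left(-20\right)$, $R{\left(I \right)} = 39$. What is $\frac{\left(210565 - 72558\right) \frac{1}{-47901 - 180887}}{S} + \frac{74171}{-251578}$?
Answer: $- \frac{6600719789197}{22447630710960} \approx -0.29405$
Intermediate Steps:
$S = -780$ ($S = 39 \cdot 1 \left(-20\right) = 39 \left(-20\right) = -780$)
$\frac{\left(210565 - 72558\right) \frac{1}{-47901 - 180887}}{S} + \frac{74171}{-251578} = \frac{\left(210565 - 72558\right) \frac{1}{-47901 - 180887}}{-780} + \frac{74171}{-251578} = \frac{138007}{-228788} \left(- \frac{1}{780}\right) + 74171 \left(- \frac{1}{251578}\right) = 138007 \left(- \frac{1}{228788}\right) \left(- \frac{1}{780}\right) - \frac{74171}{251578} = \left(- \frac{138007}{228788}\right) \left(- \frac{1}{780}\right) - \frac{74171}{251578} = \frac{138007}{178454640} - \frac{74171}{251578} = - \frac{6600719789197}{22447630710960}$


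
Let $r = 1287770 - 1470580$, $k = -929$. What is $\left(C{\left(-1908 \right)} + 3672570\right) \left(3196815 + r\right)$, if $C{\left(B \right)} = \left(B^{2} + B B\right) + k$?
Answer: $33011097728845$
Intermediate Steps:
$r = -182810$ ($r = 1287770 - 1470580 = -182810$)
$C{\left(B \right)} = -929 + 2 B^{2}$ ($C{\left(B \right)} = \left(B^{2} + B B\right) - 929 = \left(B^{2} + B^{2}\right) - 929 = 2 B^{2} - 929 = -929 + 2 B^{2}$)
$\left(C{\left(-1908 \right)} + 3672570\right) \left(3196815 + r\right) = \left(\left(-929 + 2 \left(-1908\right)^{2}\right) + 3672570\right) \left(3196815 - 182810\right) = \left(\left(-929 + 2 \cdot 3640464\right) + 3672570\right) 3014005 = \left(\left(-929 + 7280928\right) + 3672570\right) 3014005 = \left(7279999 + 3672570\right) 3014005 = 10952569 \cdot 3014005 = 33011097728845$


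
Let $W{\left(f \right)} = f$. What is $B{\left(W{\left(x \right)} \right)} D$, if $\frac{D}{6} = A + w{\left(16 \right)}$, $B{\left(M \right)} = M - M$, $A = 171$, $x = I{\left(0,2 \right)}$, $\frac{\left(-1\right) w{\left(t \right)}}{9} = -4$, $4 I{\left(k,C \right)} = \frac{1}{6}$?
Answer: $0$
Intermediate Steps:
$I{\left(k,C \right)} = \frac{1}{24}$ ($I{\left(k,C \right)} = \frac{1}{4 \cdot 6} = \frac{1}{4} \cdot \frac{1}{6} = \frac{1}{24}$)
$w{\left(t \right)} = 36$ ($w{\left(t \right)} = \left(-9\right) \left(-4\right) = 36$)
$x = \frac{1}{24} \approx 0.041667$
$B{\left(M \right)} = 0$
$D = 1242$ ($D = 6 \left(171 + 36\right) = 6 \cdot 207 = 1242$)
$B{\left(W{\left(x \right)} \right)} D = 0 \cdot 1242 = 0$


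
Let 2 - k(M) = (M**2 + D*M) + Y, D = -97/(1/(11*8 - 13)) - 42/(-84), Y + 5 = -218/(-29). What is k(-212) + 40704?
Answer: -44846601/29 ≈ -1.5464e+6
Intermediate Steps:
Y = 73/29 (Y = -5 - 218/(-29) = -5 - 218*(-1/29) = -5 + 218/29 = 73/29 ≈ 2.5172)
D = -14549/2 (D = -97/(1/(88 - 13)) - 42*(-1/84) = -97/(1/75) + 1/2 = -97/1/75 + 1/2 = -97*75 + 1/2 = -7275 + 1/2 = -14549/2 ≈ -7274.5)
k(M) = -15/29 - M**2 + 14549*M/2 (k(M) = 2 - ((M**2 - 14549*M/2) + 73/29) = 2 - (73/29 + M**2 - 14549*M/2) = 2 + (-73/29 - M**2 + 14549*M/2) = -15/29 - M**2 + 14549*M/2)
k(-212) + 40704 = (-15/29 - 1*(-212)**2 + (14549/2)*(-212)) + 40704 = (-15/29 - 1*44944 - 1542194) + 40704 = (-15/29 - 44944 - 1542194) + 40704 = -46027017/29 + 40704 = -44846601/29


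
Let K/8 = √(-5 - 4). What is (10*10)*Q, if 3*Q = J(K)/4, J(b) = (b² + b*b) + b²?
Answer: -14400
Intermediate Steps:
K = 24*I (K = 8*√(-5 - 4) = 8*√(-9) = 8*(3*I) = 24*I ≈ 24.0*I)
J(b) = 3*b² (J(b) = (b² + b²) + b² = 2*b² + b² = 3*b²)
Q = -144 (Q = ((3*(24*I)²)/4)/3 = ((3*(-576))*(¼))/3 = (-1728*¼)/3 = (⅓)*(-432) = -144)
(10*10)*Q = (10*10)*(-144) = 100*(-144) = -14400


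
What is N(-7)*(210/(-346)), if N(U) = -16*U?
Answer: -11760/173 ≈ -67.977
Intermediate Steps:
N(-7)*(210/(-346)) = (-16*(-7))*(210/(-346)) = 112*(210*(-1/346)) = 112*(-105/173) = -11760/173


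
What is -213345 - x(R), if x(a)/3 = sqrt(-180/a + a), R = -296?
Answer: -213345 - 3*I*sqrt(1617566)/74 ≈ -2.1335e+5 - 51.561*I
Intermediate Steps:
x(a) = 3*sqrt(a - 180/a) (x(a) = 3*sqrt(-180/a + a) = 3*sqrt(a - 180/a))
-213345 - x(R) = -213345 - 3*sqrt(-296 - 180/(-296)) = -213345 - 3*sqrt(-296 - 180*(-1/296)) = -213345 - 3*sqrt(-296 + 45/74) = -213345 - 3*sqrt(-21859/74) = -213345 - 3*I*sqrt(1617566)/74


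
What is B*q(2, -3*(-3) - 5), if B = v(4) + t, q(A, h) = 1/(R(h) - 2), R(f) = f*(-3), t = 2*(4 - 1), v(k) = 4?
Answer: -5/7 ≈ -0.71429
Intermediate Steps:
t = 6 (t = 2*3 = 6)
R(f) = -3*f
q(A, h) = 1/(-2 - 3*h) (q(A, h) = 1/(-3*h - 2) = 1/(-2 - 3*h))
B = 10 (B = 4 + 6 = 10)
B*q(2, -3*(-3) - 5) = 10*(-1/(2 + 3*(-3*(-3) - 5))) = 10*(-1/(2 + 3*(9 - 5))) = 10*(-1/(2 + 3*4)) = 10*(-1/(2 + 12)) = 10*(-1/14) = -5/7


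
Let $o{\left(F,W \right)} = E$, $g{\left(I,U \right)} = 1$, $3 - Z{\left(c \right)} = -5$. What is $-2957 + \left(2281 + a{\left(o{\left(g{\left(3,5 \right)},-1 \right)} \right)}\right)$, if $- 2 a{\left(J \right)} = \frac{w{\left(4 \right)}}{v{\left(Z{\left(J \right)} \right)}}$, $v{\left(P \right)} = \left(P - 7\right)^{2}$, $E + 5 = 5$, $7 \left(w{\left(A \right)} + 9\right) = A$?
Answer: $- \frac{9405}{14} \approx -671.79$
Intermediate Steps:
$w{\left(A \right)} = -9 + \frac{A}{7}$
$Z{\left(c \right)} = 8$ ($Z{\left(c \right)} = 3 - -5 = 3 + 5 = 8$)
$E = 0$ ($E = -5 + 5 = 0$)
$o{\left(F,W \right)} = 0$
$v{\left(P \right)} = \left(-7 + P\right)^{2}$ ($v{\left(P \right)} = \left(P - 7\right)^{2} = \left(-7 + P\right)^{2}$)
$a{\left(J \right)} = \frac{59}{14}$ ($a{\left(J \right)} = - \frac{\left(-9 + \frac{1}{7} \cdot 4\right) \frac{1}{\left(-7 + 8\right)^{2}}}{2} = - \frac{\left(-9 + \frac{4}{7}\right) \frac{1}{1^{2}}}{2} = - \frac{\left(- \frac{59}{7}\right) 1^{-1}}{2} = - \frac{\left(- \frac{59}{7}\right) 1}{2} = \left(- \frac{1}{2}\right) \left(- \frac{59}{7}\right) = \frac{59}{14}$)
$-2957 + \left(2281 + a{\left(o{\left(g{\left(3,5 \right)},-1 \right)} \right)}\right) = -2957 + \left(2281 + \frac{59}{14}\right) = -2957 + \frac{31993}{14} = - \frac{9405}{14}$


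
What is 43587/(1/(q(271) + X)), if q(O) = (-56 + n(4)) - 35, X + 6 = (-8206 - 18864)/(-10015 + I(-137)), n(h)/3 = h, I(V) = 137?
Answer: -17708526360/4939 ≈ -3.5854e+6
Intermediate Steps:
n(h) = 3*h
X = -16099/4939 (X = -6 + (-8206 - 18864)/(-10015 + 137) = -6 - 27070/(-9878) = -6 - 27070*(-1/9878) = -6 + 13535/4939 = -16099/4939 ≈ -3.2596)
q(O) = -79 (q(O) = (-56 + 3*4) - 35 = (-56 + 12) - 35 = -44 - 35 = -79)
43587/(1/(q(271) + X)) = 43587/(1/(-79 - 16099/4939)) = 43587/(1/(-406280/4939)) = 43587/(-4939/406280) = 43587*(-406280/4939) = -17708526360/4939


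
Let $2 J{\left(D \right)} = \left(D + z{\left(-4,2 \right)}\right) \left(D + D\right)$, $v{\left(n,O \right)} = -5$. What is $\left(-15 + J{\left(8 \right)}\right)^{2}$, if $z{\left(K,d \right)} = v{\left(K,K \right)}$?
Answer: $81$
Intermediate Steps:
$z{\left(K,d \right)} = -5$
$J{\left(D \right)} = D \left(-5 + D\right)$ ($J{\left(D \right)} = \frac{\left(D - 5\right) \left(D + D\right)}{2} = \frac{\left(-5 + D\right) 2 D}{2} = \frac{2 D \left(-5 + D\right)}{2} = D \left(-5 + D\right)$)
$\left(-15 + J{\left(8 \right)}\right)^{2} = \left(-15 + 8 \left(-5 + 8\right)\right)^{2} = \left(-15 + 8 \cdot 3\right)^{2} = \left(-15 + 24\right)^{2} = 9^{2} = 81$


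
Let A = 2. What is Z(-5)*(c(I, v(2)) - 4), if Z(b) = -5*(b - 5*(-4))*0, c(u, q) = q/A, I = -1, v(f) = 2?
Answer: 0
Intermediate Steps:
c(u, q) = q/2
Z(b) = 0 (Z(b) = -5*(b + 20)*0 = -5*(20 + b)*0 = (-100 - 5*b)*0 = 0)
Z(-5)*(c(I, v(2)) - 4) = 0*((½)*2 - 4) = 0*(1 - 4) = 0*(-3) = 0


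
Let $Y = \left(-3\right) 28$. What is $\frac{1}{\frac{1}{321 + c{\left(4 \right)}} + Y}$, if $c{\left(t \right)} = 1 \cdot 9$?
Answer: $- \frac{330}{27719} \approx -0.011905$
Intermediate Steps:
$c{\left(t \right)} = 9$
$Y = -84$
$\frac{1}{\frac{1}{321 + c{\left(4 \right)}} + Y} = \frac{1}{\frac{1}{321 + 9} - 84} = \frac{1}{\frac{1}{330} - 84} = \frac{1}{- \frac{27719}{330}} = - \frac{330}{27719}$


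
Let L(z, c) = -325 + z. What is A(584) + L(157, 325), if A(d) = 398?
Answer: 230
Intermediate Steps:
A(584) + L(157, 325) = 398 + (-325 + 157) = 398 - 168 = 230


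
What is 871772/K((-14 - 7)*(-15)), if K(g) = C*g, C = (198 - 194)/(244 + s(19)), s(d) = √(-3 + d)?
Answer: 54049864/315 ≈ 1.7159e+5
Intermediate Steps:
C = 1/62 (C = (198 - 194)/(244 + √(-3 + 19)) = 4/(244 + √16) = 4/(244 + 4) = 4/248 = 4*(1/248) = 1/62 ≈ 0.016129)
K(g) = g/62
871772/K((-14 - 7)*(-15)) = 871772/((((-14 - 7)*(-15))/62)) = 871772/(((-21*(-15))/62)) = 871772/(((1/62)*315)) = 871772/(315/62) = 871772*(62/315) = 54049864/315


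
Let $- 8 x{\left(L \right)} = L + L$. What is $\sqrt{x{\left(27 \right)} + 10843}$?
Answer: $\frac{\sqrt{43345}}{2} \approx 104.1$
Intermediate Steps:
$x{\left(L \right)} = - \frac{L}{4}$ ($x{\left(L \right)} = - \frac{L + L}{8} = - \frac{2 L}{8} = - \frac{L}{4}$)
$\sqrt{x{\left(27 \right)} + 10843} = \sqrt{\left(- \frac{1}{4}\right) 27 + 10843} = \sqrt{- \frac{27}{4} + 10843} = \sqrt{\frac{43345}{4}} = \frac{\sqrt{43345}}{2}$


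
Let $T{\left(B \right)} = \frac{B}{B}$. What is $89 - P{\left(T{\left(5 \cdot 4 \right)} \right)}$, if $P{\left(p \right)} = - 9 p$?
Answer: $98$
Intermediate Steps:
$T{\left(B \right)} = 1$
$89 - P{\left(T{\left(5 \cdot 4 \right)} \right)} = 89 - \left(-9\right) 1 = 89 - -9 = 89 + 9 = 98$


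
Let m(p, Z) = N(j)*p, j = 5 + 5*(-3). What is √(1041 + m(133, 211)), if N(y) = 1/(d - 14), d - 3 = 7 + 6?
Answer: √4430/2 ≈ 33.279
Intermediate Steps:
d = 16 (d = 3 + (7 + 6) = 3 + 13 = 16)
j = -10 (j = 5 - 15 = -10)
N(y) = ½ (N(y) = 1/(16 - 14) = 1/2 = ½)
m(p, Z) = p/2
√(1041 + m(133, 211)) = √(1041 + (½)*133) = √(1041 + 133/2) = √(2215/2) = √4430/2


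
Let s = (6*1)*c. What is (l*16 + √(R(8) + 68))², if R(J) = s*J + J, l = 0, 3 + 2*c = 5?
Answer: 124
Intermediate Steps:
c = 1 (c = -3/2 + (½)*5 = -3/2 + 5/2 = 1)
s = 6 (s = (6*1)*1 = 6*1 = 6)
R(J) = 7*J (R(J) = 6*J + J = 7*J)
(l*16 + √(R(8) + 68))² = (0*16 + √(7*8 + 68))² = (0 + √(56 + 68))² = (0 + √124)² = (0 + 2*√31)² = (2*√31)² = 124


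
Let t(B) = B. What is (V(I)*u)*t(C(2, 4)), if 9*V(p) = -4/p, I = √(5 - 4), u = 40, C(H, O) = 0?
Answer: 0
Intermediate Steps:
I = 1 (I = √1 = 1)
V(p) = -4/(9*p) (V(p) = (-4/p)/9 = -4/(9*p))
(V(I)*u)*t(C(2, 4)) = (-4/9/1*40)*0 = (-4/9*1*40)*0 = -4/9*40*0 = -160/9*0 = 0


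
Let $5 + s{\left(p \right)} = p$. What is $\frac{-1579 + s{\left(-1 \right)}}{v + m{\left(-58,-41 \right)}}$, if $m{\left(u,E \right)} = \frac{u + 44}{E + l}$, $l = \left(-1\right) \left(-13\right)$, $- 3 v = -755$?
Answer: $- \frac{9510}{1513} \approx -6.2855$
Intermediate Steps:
$v = \frac{755}{3}$ ($v = \left(- \frac{1}{3}\right) \left(-755\right) = \frac{755}{3} \approx 251.67$)
$s{\left(p \right)} = -5 + p$
$l = 13$
$m{\left(u,E \right)} = \frac{44 + u}{13 + E}$ ($m{\left(u,E \right)} = \frac{u + 44}{E + 13} = \frac{44 + u}{13 + E}$)
$\frac{-1579 + s{\left(-1 \right)}}{v + m{\left(-58,-41 \right)}} = \frac{-1579 - 6}{\frac{755}{3} + \frac{44 - 58}{13 - 41}} = \frac{-1579 - 6}{\frac{755}{3} + \frac{1}{-28} \left(-14\right)} = - \frac{1585}{\frac{755}{3} - - \frac{1}{2}} = - \frac{1585}{\frac{755}{3} + \frac{1}{2}} = - \frac{1585}{\frac{1513}{6}} = \left(-1585\right) \frac{6}{1513} = - \frac{9510}{1513}$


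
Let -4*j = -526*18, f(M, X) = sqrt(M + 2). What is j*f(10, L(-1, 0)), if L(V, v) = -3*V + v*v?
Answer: 4734*sqrt(3) ≈ 8199.5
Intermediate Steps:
L(V, v) = v**2 - 3*V (L(V, v) = -3*V + v**2 = v**2 - 3*V)
f(M, X) = sqrt(2 + M)
j = 2367 (j = -(-263)*18/2 = -1/4*(-9468) = 2367)
j*f(10, L(-1, 0)) = 2367*sqrt(2 + 10) = 2367*sqrt(12) = 2367*(2*sqrt(3)) = 4734*sqrt(3)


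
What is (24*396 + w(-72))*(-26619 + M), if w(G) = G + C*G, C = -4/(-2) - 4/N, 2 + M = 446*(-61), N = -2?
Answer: -492194088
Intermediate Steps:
M = -27208 (M = -2 + 446*(-61) = -2 - 27206 = -27208)
C = 4 (C = -4/(-2) - 4/(-2) = -4*(-½) - 4*(-½) = 2 + 2 = 4)
w(G) = 5*G (w(G) = G + 4*G = 5*G)
(24*396 + w(-72))*(-26619 + M) = (24*396 + 5*(-72))*(-26619 - 27208) = (9504 - 360)*(-53827) = 9144*(-53827) = -492194088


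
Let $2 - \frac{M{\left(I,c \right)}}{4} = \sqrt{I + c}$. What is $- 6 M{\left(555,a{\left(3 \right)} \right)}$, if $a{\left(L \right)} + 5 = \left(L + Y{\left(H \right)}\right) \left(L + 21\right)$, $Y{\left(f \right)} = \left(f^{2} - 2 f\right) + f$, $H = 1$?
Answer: $-48 + 24 \sqrt{622} \approx 550.56$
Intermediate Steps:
$Y{\left(f \right)} = f^{2} - f$
$a{\left(L \right)} = -5 + L \left(21 + L\right)$ ($a{\left(L \right)} = -5 + \left(L + 1 \left(-1 + 1\right)\right) \left(L + 21\right) = -5 + \left(L + 1 \cdot 0\right) \left(21 + L\right) = -5 + \left(L + 0\right) \left(21 + L\right) = -5 + L \left(21 + L\right)$)
$M{\left(I,c \right)} = 8 - 4 \sqrt{I + c}$
$- 6 M{\left(555,a{\left(3 \right)} \right)} = - 6 \left(8 - 4 \sqrt{555 + \left(-5 + 3^{2} + 21 \cdot 3\right)}\right) = - 6 \left(8 - 4 \sqrt{555 + \left(-5 + 9 + 63\right)}\right) = - 6 \left(8 - 4 \sqrt{555 + 67}\right) = - 6 \left(8 - 4 \sqrt{622}\right) = -48 + 24 \sqrt{622}$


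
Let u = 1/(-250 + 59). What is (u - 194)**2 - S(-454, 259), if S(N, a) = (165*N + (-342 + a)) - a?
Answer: 4118341237/36481 ≈ 1.1289e+5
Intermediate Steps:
u = -1/191 (u = 1/(-191) = -1/191 ≈ -0.0052356)
S(N, a) = -342 + 165*N (S(N, a) = (-342 + a + 165*N) - a = -342 + 165*N)
(u - 194)**2 - S(-454, 259) = (-1/191 - 194)**2 - (-342 + 165*(-454)) = (-37055/191)**2 - (-342 - 74910) = 1373073025/36481 - 1*(-75252) = 1373073025/36481 + 75252 = 4118341237/36481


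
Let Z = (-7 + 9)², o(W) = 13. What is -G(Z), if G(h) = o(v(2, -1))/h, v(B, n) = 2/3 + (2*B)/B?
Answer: -13/4 ≈ -3.2500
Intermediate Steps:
v(B, n) = 8/3 (v(B, n) = 2*(⅓) + 2 = ⅔ + 2 = 8/3)
Z = 4 (Z = 2² = 4)
G(h) = 13/h
-G(Z) = -13/4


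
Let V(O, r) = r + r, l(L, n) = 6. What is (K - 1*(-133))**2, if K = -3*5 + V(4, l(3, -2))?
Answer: 16900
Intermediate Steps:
V(O, r) = 2*r
K = -3 (K = -3*5 + 2*6 = -15 + 12 = -3)
(K - 1*(-133))**2 = (-3 - 1*(-133))**2 = (-3 + 133)**2 = 130**2 = 16900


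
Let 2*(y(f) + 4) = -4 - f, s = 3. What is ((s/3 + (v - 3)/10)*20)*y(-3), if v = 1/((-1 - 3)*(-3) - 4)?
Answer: -513/8 ≈ -64.125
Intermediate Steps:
v = ⅛ (v = 1/(-4*(-3) - 4) = 1/(12 - 4) = 1/8 = ⅛ ≈ 0.12500)
y(f) = -6 - f/2 (y(f) = -4 + (-4 - f)/2 = -4 + (-2 - f/2) = -6 - f/2)
((s/3 + (v - 3)/10)*20)*y(-3) = ((3/3 + (⅛ - 3)/10)*20)*(-6 - ½*(-3)) = ((3*(⅓) - 23/8*⅒)*20)*(-6 + 3/2) = ((1 - 23/80)*20)*(-9/2) = ((57/80)*20)*(-9/2) = (57/4)*(-9/2) = -513/8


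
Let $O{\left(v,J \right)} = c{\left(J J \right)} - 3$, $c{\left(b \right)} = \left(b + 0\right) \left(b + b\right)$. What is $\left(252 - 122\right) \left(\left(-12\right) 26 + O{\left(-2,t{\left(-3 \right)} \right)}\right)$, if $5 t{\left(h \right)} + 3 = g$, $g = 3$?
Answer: $-40950$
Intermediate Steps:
$t{\left(h \right)} = 0$ ($t{\left(h \right)} = - \frac{3}{5} + \frac{1}{5} \cdot 3 = - \frac{3}{5} + \frac{3}{5} = 0$)
$c{\left(b \right)} = 2 b^{2}$ ($c{\left(b \right)} = b 2 b = 2 b^{2}$)
$O{\left(v,J \right)} = -3 + 2 J^{4}$ ($O{\left(v,J \right)} = 2 \left(J J\right)^{2} - 3 = 2 \left(J^{2}\right)^{2} - 3 = 2 J^{4} - 3 = -3 + 2 J^{4}$)
$\left(252 - 122\right) \left(\left(-12\right) 26 + O{\left(-2,t{\left(-3 \right)} \right)}\right) = \left(252 - 122\right) \left(\left(-12\right) 26 - \left(3 - 2 \cdot 0^{4}\right)\right) = 130 \left(-312 + \left(-3 + 2 \cdot 0\right)\right) = 130 \left(-312 + \left(-3 + 0\right)\right) = 130 \left(-312 - 3\right) = 130 \left(-315\right) = -40950$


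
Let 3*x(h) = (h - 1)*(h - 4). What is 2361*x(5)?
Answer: 3148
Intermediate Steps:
x(h) = (-1 + h)*(-4 + h)/3 (x(h) = ((h - 1)*(h - 4))/3 = ((-1 + h)*(-4 + h))/3 = (-1 + h)*(-4 + h)/3)
2361*x(5) = 2361*(4/3 - 5/3*5 + (⅓)*5²) = 2361*(4/3 - 25/3 + (⅓)*25) = 2361*(4/3 - 25/3 + 25/3) = 2361*(4/3) = 3148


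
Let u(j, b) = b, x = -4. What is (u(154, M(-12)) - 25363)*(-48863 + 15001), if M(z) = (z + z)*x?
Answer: 855591154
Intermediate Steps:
M(z) = -8*z (M(z) = (z + z)*(-4) = (2*z)*(-4) = -8*z)
(u(154, M(-12)) - 25363)*(-48863 + 15001) = (-8*(-12) - 25363)*(-48863 + 15001) = (96 - 25363)*(-33862) = -25267*(-33862) = 855591154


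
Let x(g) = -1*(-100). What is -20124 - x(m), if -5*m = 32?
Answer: -20224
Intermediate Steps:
m = -32/5 (m = -⅕*32 = -32/5 ≈ -6.4000)
x(g) = 100
-20124 - x(m) = -20124 - 1*100 = -20124 - 100 = -20224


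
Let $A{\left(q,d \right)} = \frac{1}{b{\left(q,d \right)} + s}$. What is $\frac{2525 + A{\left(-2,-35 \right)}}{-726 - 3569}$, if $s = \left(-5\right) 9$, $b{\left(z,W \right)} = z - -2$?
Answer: $- \frac{113624}{193275} \approx -0.58789$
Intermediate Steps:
$b{\left(z,W \right)} = 2 + z$ ($b{\left(z,W \right)} = z + 2 = 2 + z$)
$s = -45$
$A{\left(q,d \right)} = \frac{1}{-43 + q}$ ($A{\left(q,d \right)} = \frac{1}{\left(2 + q\right) - 45} = \frac{1}{-43 + q}$)
$\frac{2525 + A{\left(-2,-35 \right)}}{-726 - 3569} = \frac{2525 + \frac{1}{-43 - 2}}{-726 - 3569} = \frac{2525 + \frac{1}{-45}}{-4295} = \left(2525 - \frac{1}{45}\right) \left(- \frac{1}{4295}\right) = \frac{113624}{45} \left(- \frac{1}{4295}\right) = - \frac{113624}{193275}$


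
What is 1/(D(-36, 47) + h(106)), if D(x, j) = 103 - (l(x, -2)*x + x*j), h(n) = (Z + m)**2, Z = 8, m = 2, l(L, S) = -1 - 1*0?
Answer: 1/1859 ≈ 0.00053792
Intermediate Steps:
l(L, S) = -1 (l(L, S) = -1 + 0 = -1)
h(n) = 100 (h(n) = (8 + 2)**2 = 10**2 = 100)
D(x, j) = 103 + x - j*x (D(x, j) = 103 - (-x + x*j) = 103 - (-x + j*x) = 103 + (x - j*x) = 103 + x - j*x)
1/(D(-36, 47) + h(106)) = 1/((103 - 36 - 1*47*(-36)) + 100) = 1/((103 - 36 + 1692) + 100) = 1/(1759 + 100) = 1/1859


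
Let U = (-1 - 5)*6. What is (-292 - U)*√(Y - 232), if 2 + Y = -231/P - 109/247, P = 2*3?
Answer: -128*I*√66607502/247 ≈ -4229.4*I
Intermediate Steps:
P = 6
U = -36 (U = -6*6 = -36)
Y = -20225/494 (Y = -2 + (-231/6 - 109/247) = -2 + (-231*⅙ - 109*1/247) = -2 + (-77/2 - 109/247) = -2 - 19237/494 = -20225/494 ≈ -40.941)
(-292 - U)*√(Y - 232) = (-292 - 1*(-36))*√(-20225/494 - 232) = (-292 + 36)*√(-134833/494) = -128*I*√66607502/247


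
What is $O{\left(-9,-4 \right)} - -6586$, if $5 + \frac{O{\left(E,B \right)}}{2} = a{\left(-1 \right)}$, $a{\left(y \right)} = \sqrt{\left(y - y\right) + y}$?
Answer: $6576 + 2 i \approx 6576.0 + 2.0 i$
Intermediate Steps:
$a{\left(y \right)} = \sqrt{y}$ ($a{\left(y \right)} = \sqrt{0 + y} = \sqrt{y}$)
$O{\left(E,B \right)} = -10 + 2 i$ ($O{\left(E,B \right)} = -10 + 2 \sqrt{-1} = -10 + 2 i$)
$O{\left(-9,-4 \right)} - -6586 = \left(-10 + 2 i\right) - -6586 = \left(-10 + 2 i\right) + 6586 = 6576 + 2 i$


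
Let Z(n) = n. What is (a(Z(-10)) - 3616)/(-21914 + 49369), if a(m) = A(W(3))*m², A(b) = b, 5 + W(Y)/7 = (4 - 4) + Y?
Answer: -264/1445 ≈ -0.18270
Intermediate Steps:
W(Y) = -35 + 7*Y (W(Y) = -35 + 7*((4 - 4) + Y) = -35 + 7*(0 + Y) = -35 + 7*Y)
a(m) = -14*m² (a(m) = (-35 + 7*3)*m² = (-35 + 21)*m² = -14*m²)
(a(Z(-10)) - 3616)/(-21914 + 49369) = (-14*(-10)² - 3616)/(-21914 + 49369) = (-14*100 - 3616)/27455 = (-1400 - 3616)*(1/27455) = -5016*1/27455 = -264/1445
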